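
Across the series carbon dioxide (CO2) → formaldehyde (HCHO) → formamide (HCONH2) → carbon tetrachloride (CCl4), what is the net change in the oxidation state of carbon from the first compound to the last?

Carbon oxidation states along the series — carbon dioxide: +4, formaldehyde: 0, formamide: +2, carbon tetrachloride: +4.
Net change = +4 − (+4) = 0.

0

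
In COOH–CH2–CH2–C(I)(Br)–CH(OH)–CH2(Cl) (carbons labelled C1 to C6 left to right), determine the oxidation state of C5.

0

Count +1 for every bond to an atom more electronegative than carbon and −1 for every bond to one less electronegative; C–C bonds are 0.
C5 has one bond to C (0), one bond to C (0), one bond to H (-1), one bond to O (+1).
Oxidation state = 0 + 0 − 1 + 1 = 0.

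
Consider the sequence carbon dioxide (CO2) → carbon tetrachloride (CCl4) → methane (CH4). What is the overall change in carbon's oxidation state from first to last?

-8

Carbon oxidation states along the series — carbon dioxide: +4, carbon tetrachloride: +4, methane: -4.
Net change = -4 − (+4) = -8.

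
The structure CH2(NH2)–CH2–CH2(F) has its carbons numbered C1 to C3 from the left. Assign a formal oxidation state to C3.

-1

Count +1 for every bond to an atom more electronegative than carbon and −1 for every bond to one less electronegative; C–C bonds are 0.
C3 has one bond to C (0), one bond to H (-1), one bond to H (-1), one bond to F (+1).
Oxidation state = 0 − 1 − 1 + 1 = -1.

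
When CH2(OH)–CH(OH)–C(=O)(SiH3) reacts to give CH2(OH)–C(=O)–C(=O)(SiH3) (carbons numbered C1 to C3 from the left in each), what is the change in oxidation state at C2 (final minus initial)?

+2

Before: C2 has 2 bonds to C, 1 bond to H, 1 bond to O → oxidation state 0.
After: C2 has 2 bonds to C, 2 bonds to O → oxidation state +2.
Δ = +2 − (0) = +2, so this is an oxidation at C2.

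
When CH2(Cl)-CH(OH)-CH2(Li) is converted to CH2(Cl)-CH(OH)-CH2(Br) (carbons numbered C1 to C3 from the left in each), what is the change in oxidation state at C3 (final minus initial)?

Before: C3 has 1 bond to C, 2 bonds to H, 1 bond to Li → oxidation state -3.
After: C3 has 1 bond to C, 2 bonds to H, 1 bond to Br → oxidation state -1.
Δ = -1 − (-3) = +2, so this is an oxidation at C3.

+2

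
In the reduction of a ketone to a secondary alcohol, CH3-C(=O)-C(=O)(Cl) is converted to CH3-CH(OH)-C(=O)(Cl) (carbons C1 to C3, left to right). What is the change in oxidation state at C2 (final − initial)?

Before: C2 has 2 bonds to C, 2 bonds to O → oxidation state +2.
After: C2 has 2 bonds to C, 1 bond to H, 1 bond to O → oxidation state 0.
Δ = 0 − (+2) = -2, so this is a reduction at C2.

-2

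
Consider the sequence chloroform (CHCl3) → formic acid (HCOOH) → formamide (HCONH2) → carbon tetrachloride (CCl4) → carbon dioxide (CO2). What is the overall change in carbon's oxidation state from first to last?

Carbon oxidation states along the series — chloroform: +2, formic acid: +2, formamide: +2, carbon tetrachloride: +4, carbon dioxide: +4.
Net change = +4 − (+2) = +2.

+2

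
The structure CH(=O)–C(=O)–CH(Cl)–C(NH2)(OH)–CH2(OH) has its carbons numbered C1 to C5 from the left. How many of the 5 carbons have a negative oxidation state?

1

Tallying each carbon's bonds:
C1: 1C, 1H, 2O → 0 − 1 + 2 = +1
C2: 2C, 2O → 0 + 2 = +2
C3: 2C, 1H, 1Cl → 0 − 1 + 1 = 0
C4: 2C, 1O, 1N → 0 + 1 + 1 = +2
C5: 1C, 2H, 1O → 0 − 2 + 1 = -1
1 carbon (C5) meets the condition.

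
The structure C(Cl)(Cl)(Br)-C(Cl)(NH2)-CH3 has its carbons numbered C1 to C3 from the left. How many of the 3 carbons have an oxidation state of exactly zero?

0

Tallying each carbon's bonds:
C1: 1C, 2Cl, 1Br → 0 + 2 + 1 = +3
C2: 2C, 1N, 1Cl → 0 + 1 + 1 = +2
C3: 1C, 3H → 0 − 3 = -3
0 carbons meet the condition.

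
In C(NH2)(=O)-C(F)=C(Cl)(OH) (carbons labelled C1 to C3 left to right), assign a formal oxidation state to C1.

C1 has one bond to C (0), one bond to N (+1), a double bond to O (2×+1 = +2).
Oxidation state = 0 + 1 + 2 = +3.

+3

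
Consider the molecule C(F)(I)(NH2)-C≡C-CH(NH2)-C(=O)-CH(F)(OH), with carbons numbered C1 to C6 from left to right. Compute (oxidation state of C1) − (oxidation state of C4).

C1: 1C, 1N, 1F, 1I → 0 + 1 + 1 + 1 = +3
C4: 2C, 1H, 1N → 0 − 1 + 1 = 0
Difference: +3 − (0) = +3.

+3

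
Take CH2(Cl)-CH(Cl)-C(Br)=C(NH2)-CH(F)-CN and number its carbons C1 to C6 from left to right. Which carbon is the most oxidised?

C6

Tallying each carbon's bonds:
C1: 1C, 2H, 1Cl → 0 − 2 + 1 = -1
C2: 2C, 1H, 1Cl → 0 − 1 + 1 = 0
C3: 3C, 1Br → 0 + 1 = +1
C4: 3C, 1N → 0 + 1 = +1
C5: 2C, 1H, 1F → 0 − 1 + 1 = 0
C6: 1C, 3N → 0 + 3 = +3
The most oxidised carbon is C6 at +3.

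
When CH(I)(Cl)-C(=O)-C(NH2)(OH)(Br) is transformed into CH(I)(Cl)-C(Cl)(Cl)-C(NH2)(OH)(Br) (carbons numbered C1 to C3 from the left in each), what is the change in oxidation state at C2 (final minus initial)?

0

Before: C2 has 2 bonds to C, 2 bonds to O → oxidation state +2.
After: C2 has 2 bonds to C, 2 bonds to Cl → oxidation state +2.
Δ = +2 − (+2) = 0, so no net redox change at C2.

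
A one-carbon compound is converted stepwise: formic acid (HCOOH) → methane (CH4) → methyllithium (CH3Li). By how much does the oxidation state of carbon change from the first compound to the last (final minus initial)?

-6

Carbon oxidation states along the series — formic acid: +2, methane: -4, methyllithium: -4.
Net change = -4 − (+2) = -6.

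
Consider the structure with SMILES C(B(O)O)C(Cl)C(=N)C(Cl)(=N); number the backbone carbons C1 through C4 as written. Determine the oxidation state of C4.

Bonds to more-electronegative neighbours contribute +1 each, bonds to H or metals contribute −1 each, and C–C bonds contribute 0.
C4 has one bond to C (0), one bond to Cl (+1), a double bond to N (2×+1 = +2).
Oxidation state = 0 + 1 + 2 = +3.

+3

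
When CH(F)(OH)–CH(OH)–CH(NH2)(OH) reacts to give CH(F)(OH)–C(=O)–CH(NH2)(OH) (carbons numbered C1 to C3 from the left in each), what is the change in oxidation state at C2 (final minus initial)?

+2

Before: C2 has 2 bonds to C, 1 bond to H, 1 bond to O → oxidation state 0.
After: C2 has 2 bonds to C, 2 bonds to O → oxidation state +2.
Δ = +2 − (0) = +2, so this is an oxidation at C2.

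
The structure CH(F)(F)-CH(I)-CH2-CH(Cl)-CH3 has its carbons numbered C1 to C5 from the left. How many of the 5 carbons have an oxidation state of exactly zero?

Bonds to more-electronegative neighbours contribute +1 each, bonds to H or metals contribute −1 each, and C–C bonds contribute 0. Tallying each carbon:
C1: 1C, 1H, 2F → 0 − 1 + 2 = +1
C2: 2C, 1H, 1I → 0 − 1 + 1 = 0
C3: 2C, 2H → 0 − 2 = -2
C4: 2C, 1H, 1Cl → 0 − 1 + 1 = 0
C5: 1C, 3H → 0 − 3 = -3
2 carbons (C2, C4) meet the condition.

2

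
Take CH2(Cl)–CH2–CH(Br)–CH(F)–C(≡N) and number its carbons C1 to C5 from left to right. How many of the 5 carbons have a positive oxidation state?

Tallying each carbon's bonds:
C1: 1C, 2H, 1Cl → 0 − 2 + 1 = -1
C2: 2C, 2H → 0 − 2 = -2
C3: 2C, 1H, 1Br → 0 − 1 + 1 = 0
C4: 2C, 1H, 1F → 0 − 1 + 1 = 0
C5: 1C, 3N → 0 + 3 = +3
1 carbon (C5) meets the condition.

1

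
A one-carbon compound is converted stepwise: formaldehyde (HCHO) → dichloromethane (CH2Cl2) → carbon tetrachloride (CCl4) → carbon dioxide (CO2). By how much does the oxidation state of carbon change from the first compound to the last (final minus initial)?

Carbon oxidation states along the series — formaldehyde: 0, dichloromethane: 0, carbon tetrachloride: +4, carbon dioxide: +4.
Net change = +4 − (0) = +4.

+4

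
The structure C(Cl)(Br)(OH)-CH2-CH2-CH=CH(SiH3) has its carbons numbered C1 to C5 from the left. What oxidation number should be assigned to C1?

+3

C1 has one bond to C (0), one bond to Cl (+1), one bond to Br (+1), one bond to O (+1).
Oxidation state = 0 + 1 + 1 + 1 = +3.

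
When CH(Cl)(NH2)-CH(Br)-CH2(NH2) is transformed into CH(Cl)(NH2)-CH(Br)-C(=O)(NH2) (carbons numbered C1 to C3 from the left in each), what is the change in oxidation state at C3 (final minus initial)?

+4

Before: C3 has 1 bond to C, 2 bonds to H, 1 bond to N → oxidation state -1.
After: C3 has 1 bond to C, 2 bonds to O, 1 bond to N → oxidation state +3.
Δ = +3 − (-1) = +4, so this is an oxidation at C3.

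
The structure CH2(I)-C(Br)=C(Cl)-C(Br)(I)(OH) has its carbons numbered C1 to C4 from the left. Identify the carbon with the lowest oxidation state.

Count +1 for every bond to an atom more electronegative than carbon and −1 for every bond to one less electronegative; C–C bonds are 0. Tallying each carbon:
C1: 1C, 2H, 1I → 0 − 2 + 1 = -1
C2: 3C, 1Br → 0 + 1 = +1
C3: 3C, 1Cl → 0 + 1 = +1
C4: 1C, 1O, 1Br, 1I → 0 + 1 + 1 + 1 = +3
The most reduced carbon is C1 at -1.

C1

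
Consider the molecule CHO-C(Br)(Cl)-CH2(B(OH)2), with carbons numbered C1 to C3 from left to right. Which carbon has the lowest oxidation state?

C3

Bonds to more-electronegative neighbours contribute +1 each, bonds to H or metals contribute −1 each, and C–C bonds contribute 0. Tallying each carbon:
C1: 1C, 1H, 2O → 0 − 1 + 2 = +1
C2: 2C, 1Cl, 1Br → 0 + 1 + 1 = +2
C3: 1C, 2H, 1B → 0 − 2 − 1 = -3
The most reduced carbon is C3 at -3.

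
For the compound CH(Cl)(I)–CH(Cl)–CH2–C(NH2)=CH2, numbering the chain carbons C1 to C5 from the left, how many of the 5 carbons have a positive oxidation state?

2

Assign +1 per bond to O/N/halogen, −1 per bond to H or an electropositive element, and 0 per bond to carbon. Tallying each carbon:
C1: 1C, 1H, 1Cl, 1I → 0 − 1 + 1 + 1 = +1
C2: 2C, 1H, 1Cl → 0 − 1 + 1 = 0
C3: 2C, 2H → 0 − 2 = -2
C4: 3C, 1N → 0 + 1 = +1
C5: 2C, 2H → 0 − 2 = -2
2 carbons (C1, C4) meet the condition.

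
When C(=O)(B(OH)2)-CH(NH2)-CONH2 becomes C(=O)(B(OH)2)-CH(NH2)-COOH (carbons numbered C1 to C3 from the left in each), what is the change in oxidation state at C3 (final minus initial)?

0

Before: C3 has 1 bond to C, 2 bonds to O, 1 bond to N → oxidation state +3.
After: C3 has 1 bond to C, 3 bonds to O → oxidation state +3.
Δ = +3 − (+3) = 0, so no net redox change at C3.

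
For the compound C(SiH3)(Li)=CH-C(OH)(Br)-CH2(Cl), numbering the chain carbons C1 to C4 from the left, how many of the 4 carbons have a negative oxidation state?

3

Count +1 for every bond to an atom more electronegative than carbon and −1 for every bond to one less electronegative; C–C bonds are 0. Tallying each carbon:
C1: 2C, 1Li, 1Si → 0 − 1 − 1 = -2
C2: 3C, 1H → 0 − 1 = -1
C3: 2C, 1O, 1Br → 0 + 1 + 1 = +2
C4: 1C, 2H, 1Cl → 0 − 2 + 1 = -1
3 carbons (C1, C2, C4) meet the condition.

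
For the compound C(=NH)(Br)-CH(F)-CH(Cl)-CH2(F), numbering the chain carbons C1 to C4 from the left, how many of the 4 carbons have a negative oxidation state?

Tallying each carbon's bonds:
C1: 1C, 2N, 1Br → 0 + 2 + 1 = +3
C2: 2C, 1H, 1F → 0 − 1 + 1 = 0
C3: 2C, 1H, 1Cl → 0 − 1 + 1 = 0
C4: 1C, 2H, 1F → 0 − 2 + 1 = -1
1 carbon (C4) meets the condition.

1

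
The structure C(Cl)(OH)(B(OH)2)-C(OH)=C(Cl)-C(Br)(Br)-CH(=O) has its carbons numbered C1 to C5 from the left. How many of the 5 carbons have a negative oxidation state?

0

Tallying each carbon's bonds:
C1: 1C, 1O, 1Cl, 1B → 0 + 1 + 1 − 1 = +1
C2: 3C, 1O → 0 + 1 = +1
C3: 3C, 1Cl → 0 + 1 = +1
C4: 2C, 2Br → 0 + 2 = +2
C5: 1C, 1H, 2O → 0 − 1 + 2 = +1
0 carbons meet the condition.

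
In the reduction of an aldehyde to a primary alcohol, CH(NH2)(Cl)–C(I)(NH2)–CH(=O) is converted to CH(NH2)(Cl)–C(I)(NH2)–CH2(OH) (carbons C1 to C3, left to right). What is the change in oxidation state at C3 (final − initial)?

Before: C3 has 1 bond to C, 1 bond to H, 2 bonds to O → oxidation state +1.
After: C3 has 1 bond to C, 2 bonds to H, 1 bond to O → oxidation state -1.
Δ = -1 − (+1) = -2, so this is a reduction at C3.

-2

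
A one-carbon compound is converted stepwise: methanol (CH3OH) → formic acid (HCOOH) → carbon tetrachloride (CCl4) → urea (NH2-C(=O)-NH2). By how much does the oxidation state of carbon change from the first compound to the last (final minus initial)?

+6

Carbon oxidation states along the series — methanol: -2, formic acid: +2, carbon tetrachloride: +4, urea: +4.
Net change = +4 − (-2) = +6.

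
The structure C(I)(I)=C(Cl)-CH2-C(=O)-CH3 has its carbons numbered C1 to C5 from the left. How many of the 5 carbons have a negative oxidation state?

2

Assign +1 per bond to O/N/halogen, −1 per bond to H or an electropositive element, and 0 per bond to carbon. Tallying each carbon:
C1: 2C, 2I → 0 + 2 = +2
C2: 3C, 1Cl → 0 + 1 = +1
C3: 2C, 2H → 0 − 2 = -2
C4: 2C, 2O → 0 + 2 = +2
C5: 1C, 3H → 0 − 3 = -3
2 carbons (C3, C5) meet the condition.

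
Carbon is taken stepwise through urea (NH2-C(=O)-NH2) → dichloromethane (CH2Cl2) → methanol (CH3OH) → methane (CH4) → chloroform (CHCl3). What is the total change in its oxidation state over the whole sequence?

Carbon oxidation states along the series — urea: +4, dichloromethane: 0, methanol: -2, methane: -4, chloroform: +2.
Net change = +2 − (+4) = -2.

-2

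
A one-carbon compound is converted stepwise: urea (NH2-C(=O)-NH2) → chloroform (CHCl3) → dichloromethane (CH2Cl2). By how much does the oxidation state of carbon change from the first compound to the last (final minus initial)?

Carbon oxidation states along the series — urea: +4, chloroform: +2, dichloromethane: 0.
Net change = 0 − (+4) = -4.

-4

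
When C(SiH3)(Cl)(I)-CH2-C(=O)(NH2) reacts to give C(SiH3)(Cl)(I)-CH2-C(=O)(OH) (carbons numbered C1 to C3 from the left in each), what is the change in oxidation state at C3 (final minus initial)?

Before: C3 has 1 bond to C, 2 bonds to O, 1 bond to N → oxidation state +3.
After: C3 has 1 bond to C, 3 bonds to O → oxidation state +3.
Δ = +3 − (+3) = 0, so no net redox change at C3.

0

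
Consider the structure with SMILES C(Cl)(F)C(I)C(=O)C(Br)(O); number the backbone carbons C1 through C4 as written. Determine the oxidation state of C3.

+2

C3 has one bond to C (0), one bond to C (0), a double bond to O (2×+1 = +2).
Oxidation state = 0 + 0 + 2 = +2.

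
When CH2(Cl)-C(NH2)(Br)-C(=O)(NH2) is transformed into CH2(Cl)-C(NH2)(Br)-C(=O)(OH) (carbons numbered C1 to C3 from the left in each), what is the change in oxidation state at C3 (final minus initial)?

0

Before: C3 has 1 bond to C, 2 bonds to O, 1 bond to N → oxidation state +3.
After: C3 has 1 bond to C, 3 bonds to O → oxidation state +3.
Δ = +3 − (+3) = 0, so no net redox change at C3.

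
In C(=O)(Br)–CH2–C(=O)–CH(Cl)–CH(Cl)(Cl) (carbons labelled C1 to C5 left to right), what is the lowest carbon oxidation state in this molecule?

Tallying each carbon's bonds:
C1: 1C, 2O, 1Br → 0 + 2 + 1 = +3
C2: 2C, 2H → 0 − 2 = -2
C3: 2C, 2O → 0 + 2 = +2
C4: 2C, 1H, 1Cl → 0 − 1 + 1 = 0
C5: 1C, 1H, 2Cl → 0 − 1 + 2 = +1
The lowest value is -2.

-2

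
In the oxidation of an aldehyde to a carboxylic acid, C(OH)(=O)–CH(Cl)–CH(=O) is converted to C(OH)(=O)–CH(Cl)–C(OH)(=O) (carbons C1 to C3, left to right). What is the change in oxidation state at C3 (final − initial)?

Before: C3 has 1 bond to C, 1 bond to H, 2 bonds to O → oxidation state +1.
After: C3 has 1 bond to C, 3 bonds to O → oxidation state +3.
Δ = +3 − (+1) = +2, so this is an oxidation at C3.

+2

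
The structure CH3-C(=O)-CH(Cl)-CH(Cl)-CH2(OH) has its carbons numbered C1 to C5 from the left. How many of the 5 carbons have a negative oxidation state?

2

Tallying each carbon's bonds:
C1: 1C, 3H → 0 − 3 = -3
C2: 2C, 2O → 0 + 2 = +2
C3: 2C, 1H, 1Cl → 0 − 1 + 1 = 0
C4: 2C, 1H, 1Cl → 0 − 1 + 1 = 0
C5: 1C, 2H, 1O → 0 − 2 + 1 = -1
2 carbons (C1, C5) meet the condition.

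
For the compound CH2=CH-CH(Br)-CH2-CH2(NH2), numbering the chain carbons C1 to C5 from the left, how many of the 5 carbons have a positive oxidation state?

Count +1 for every bond to an atom more electronegative than carbon and −1 for every bond to one less electronegative; C–C bonds are 0. Tallying each carbon:
C1: 2C, 2H → 0 − 2 = -2
C2: 3C, 1H → 0 − 1 = -1
C3: 2C, 1H, 1Br → 0 − 1 + 1 = 0
C4: 2C, 2H → 0 − 2 = -2
C5: 1C, 2H, 1N → 0 − 2 + 1 = -1
0 carbons meet the condition.

0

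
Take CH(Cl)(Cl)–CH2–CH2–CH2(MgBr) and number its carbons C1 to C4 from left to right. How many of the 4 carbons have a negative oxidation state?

Tallying each carbon's bonds:
C1: 1C, 1H, 2Cl → 0 − 1 + 2 = +1
C2: 2C, 2H → 0 − 2 = -2
C3: 2C, 2H → 0 − 2 = -2
C4: 1C, 2H, 1Mg → 0 − 2 − 1 = -3
3 carbons (C2, C3, C4) meet the condition.

3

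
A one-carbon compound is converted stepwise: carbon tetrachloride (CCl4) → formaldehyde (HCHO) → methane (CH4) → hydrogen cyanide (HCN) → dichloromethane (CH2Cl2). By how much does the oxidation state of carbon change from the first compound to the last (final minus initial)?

-4

Carbon oxidation states along the series — carbon tetrachloride: +4, formaldehyde: 0, methane: -4, hydrogen cyanide: +2, dichloromethane: 0.
Net change = 0 − (+4) = -4.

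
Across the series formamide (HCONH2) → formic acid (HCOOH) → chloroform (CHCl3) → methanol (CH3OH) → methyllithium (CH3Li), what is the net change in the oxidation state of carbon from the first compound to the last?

Carbon oxidation states along the series — formamide: +2, formic acid: +2, chloroform: +2, methanol: -2, methyllithium: -4.
Net change = -4 − (+2) = -6.

-6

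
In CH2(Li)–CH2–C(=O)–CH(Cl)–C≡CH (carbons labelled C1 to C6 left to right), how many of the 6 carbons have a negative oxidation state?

Count +1 for every bond to an atom more electronegative than carbon and −1 for every bond to one less electronegative; C–C bonds are 0. Tallying each carbon:
C1: 1C, 2H, 1Li → 0 − 2 − 1 = -3
C2: 2C, 2H → 0 − 2 = -2
C3: 2C, 2O → 0 + 2 = +2
C4: 2C, 1H, 1Cl → 0 − 1 + 1 = 0
C5: 4C → 0 = 0
C6: 3C, 1H → 0 − 1 = -1
3 carbons (C1, C2, C6) meet the condition.

3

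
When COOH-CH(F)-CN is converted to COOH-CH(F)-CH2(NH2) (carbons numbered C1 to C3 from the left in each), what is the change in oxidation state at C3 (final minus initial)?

-4

Before: C3 has 1 bond to C, 3 bonds to N → oxidation state +3.
After: C3 has 1 bond to C, 2 bonds to H, 1 bond to N → oxidation state -1.
Δ = -1 − (+3) = -4, so this is a reduction at C3.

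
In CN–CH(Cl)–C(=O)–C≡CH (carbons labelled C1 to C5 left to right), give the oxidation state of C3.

C3 has one bond to C (0), one bond to C (0), a double bond to O (2×+1 = +2).
Oxidation state = 0 + 0 + 2 = +2.

+2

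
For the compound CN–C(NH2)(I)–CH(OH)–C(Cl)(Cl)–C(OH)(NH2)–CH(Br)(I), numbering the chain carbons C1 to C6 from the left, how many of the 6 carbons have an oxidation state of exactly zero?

Each bond to a more electronegative atom (O, N, halogen) counts +1, each bond to a less electronegative atom (H, metal, B, Si) counts −1, and each C–C bond counts 0. Tallying each carbon:
C1: 1C, 3N → 0 + 3 = +3
C2: 2C, 1N, 1I → 0 + 1 + 1 = +2
C3: 2C, 1H, 1O → 0 − 1 + 1 = 0
C4: 2C, 2Cl → 0 + 2 = +2
C5: 2C, 1O, 1N → 0 + 1 + 1 = +2
C6: 1C, 1H, 1Br, 1I → 0 − 1 + 1 + 1 = +1
1 carbon (C3) meets the condition.

1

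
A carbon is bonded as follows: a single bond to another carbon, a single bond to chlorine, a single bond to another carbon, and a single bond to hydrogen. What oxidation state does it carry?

The carbon has one bond to C (0), one bond to C (0), one bond to Cl (+1), one bond to H (-1).
Oxidation state = 0 + 0 + 1 − 1 = 0.

0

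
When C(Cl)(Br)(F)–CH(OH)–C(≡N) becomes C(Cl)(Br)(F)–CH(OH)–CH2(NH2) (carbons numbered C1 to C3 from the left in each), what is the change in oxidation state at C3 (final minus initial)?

Before: C3 has 1 bond to C, 3 bonds to N → oxidation state +3.
After: C3 has 1 bond to C, 2 bonds to H, 1 bond to N → oxidation state -1.
Δ = -1 − (+3) = -4, so this is a reduction at C3.

-4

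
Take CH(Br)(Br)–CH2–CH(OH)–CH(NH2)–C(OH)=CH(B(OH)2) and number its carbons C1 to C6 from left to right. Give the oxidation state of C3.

Assign +1 per bond to O/N/halogen, −1 per bond to H or an electropositive element, and 0 per bond to carbon.
C3 has one bond to C (0), one bond to C (0), one bond to O (+1), one bond to H (-1).
Oxidation state = 0 + 0 + 1 − 1 = 0.

0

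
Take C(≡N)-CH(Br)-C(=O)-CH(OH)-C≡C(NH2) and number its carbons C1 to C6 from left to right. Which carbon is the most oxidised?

C1

Each bond to a more electronegative atom (O, N, halogen) counts +1, each bond to a less electronegative atom (H, metal, B, Si) counts −1, and each C–C bond counts 0. Tallying each carbon:
C1: 1C, 3N → 0 + 3 = +3
C2: 2C, 1H, 1Br → 0 − 1 + 1 = 0
C3: 2C, 2O → 0 + 2 = +2
C4: 2C, 1H, 1O → 0 − 1 + 1 = 0
C5: 4C → 0 = 0
C6: 3C, 1N → 0 + 1 = +1
The most oxidised carbon is C1 at +3.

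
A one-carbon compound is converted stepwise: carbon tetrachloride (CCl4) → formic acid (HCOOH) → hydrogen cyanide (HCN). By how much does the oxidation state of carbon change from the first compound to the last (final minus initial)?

-2

Carbon oxidation states along the series — carbon tetrachloride: +4, formic acid: +2, hydrogen cyanide: +2.
Net change = +2 − (+4) = -2.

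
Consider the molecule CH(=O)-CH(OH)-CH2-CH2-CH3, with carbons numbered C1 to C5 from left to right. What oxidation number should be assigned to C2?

0

Assign +1 per bond to O/N/halogen, −1 per bond to H or an electropositive element, and 0 per bond to carbon.
C2 has one bond to C (0), one bond to C (0), one bond to H (-1), one bond to O (+1).
Oxidation state = 0 + 0 − 1 + 1 = 0.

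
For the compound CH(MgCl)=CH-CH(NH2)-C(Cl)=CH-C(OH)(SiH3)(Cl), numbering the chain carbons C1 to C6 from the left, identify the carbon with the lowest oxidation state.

Tallying each carbon's bonds:
C1: 2C, 1H, 1Mg → 0 − 1 − 1 = -2
C2: 3C, 1H → 0 − 1 = -1
C3: 2C, 1H, 1N → 0 − 1 + 1 = 0
C4: 3C, 1Cl → 0 + 1 = +1
C5: 3C, 1H → 0 − 1 = -1
C6: 1C, 1O, 1Cl, 1Si → 0 + 1 + 1 − 1 = +1
The most reduced carbon is C1 at -2.

C1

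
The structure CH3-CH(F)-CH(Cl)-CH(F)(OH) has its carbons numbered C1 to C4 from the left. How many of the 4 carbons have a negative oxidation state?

Each bond to a more electronegative atom (O, N, halogen) counts +1, each bond to a less electronegative atom (H, metal, B, Si) counts −1, and each C–C bond counts 0. Tallying each carbon:
C1: 1C, 3H → 0 − 3 = -3
C2: 2C, 1H, 1F → 0 − 1 + 1 = 0
C3: 2C, 1H, 1Cl → 0 − 1 + 1 = 0
C4: 1C, 1H, 1O, 1F → 0 − 1 + 1 + 1 = +1
1 carbon (C1) meets the condition.

1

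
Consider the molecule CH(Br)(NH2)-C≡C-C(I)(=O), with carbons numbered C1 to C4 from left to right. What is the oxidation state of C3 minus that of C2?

C3: 4C → 0 = 0
C2: 4C → 0 = 0
Difference: 0 − (0) = 0.

0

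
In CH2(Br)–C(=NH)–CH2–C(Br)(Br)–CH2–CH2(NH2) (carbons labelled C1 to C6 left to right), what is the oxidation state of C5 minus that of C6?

C5: 2C, 2H → 0 − 2 = -2
C6: 1C, 2H, 1N → 0 − 2 + 1 = -1
Difference: -2 − (-1) = -1.

-1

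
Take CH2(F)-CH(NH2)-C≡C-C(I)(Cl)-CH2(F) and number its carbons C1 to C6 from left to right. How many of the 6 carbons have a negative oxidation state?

2

Count +1 for every bond to an atom more electronegative than carbon and −1 for every bond to one less electronegative; C–C bonds are 0. Tallying each carbon:
C1: 1C, 2H, 1F → 0 − 2 + 1 = -1
C2: 2C, 1H, 1N → 0 − 1 + 1 = 0
C3: 4C → 0 = 0
C4: 4C → 0 = 0
C5: 2C, 1Cl, 1I → 0 + 1 + 1 = +2
C6: 1C, 2H, 1F → 0 − 2 + 1 = -1
2 carbons (C1, C6) meet the condition.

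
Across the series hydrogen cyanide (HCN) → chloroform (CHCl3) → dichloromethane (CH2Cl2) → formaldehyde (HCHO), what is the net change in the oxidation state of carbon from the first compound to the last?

-2

Carbon oxidation states along the series — hydrogen cyanide: +2, chloroform: +2, dichloromethane: 0, formaldehyde: 0.
Net change = 0 − (+2) = -2.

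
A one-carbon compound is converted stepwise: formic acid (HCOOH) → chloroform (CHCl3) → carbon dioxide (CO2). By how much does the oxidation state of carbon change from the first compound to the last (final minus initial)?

+2

Carbon oxidation states along the series — formic acid: +2, chloroform: +2, carbon dioxide: +4.
Net change = +4 − (+2) = +2.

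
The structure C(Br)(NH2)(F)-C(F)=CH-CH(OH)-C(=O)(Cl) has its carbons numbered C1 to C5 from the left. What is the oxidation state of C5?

C5 has one bond to C (0), a double bond to O (2×+1 = +2), one bond to Cl (+1).
Oxidation state = 0 + 2 + 1 = +3.

+3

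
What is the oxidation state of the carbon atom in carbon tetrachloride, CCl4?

+4

Count +1 for every bond to an atom more electronegative than carbon and −1 for every bond to one less electronegative; C–C bonds are 0.
The carbon has one bond to Cl (+1), one bond to Cl (+1), one bond to Cl (+1), one bond to Cl (+1).
Oxidation state = +1 + 1 + 1 + 1 = +4.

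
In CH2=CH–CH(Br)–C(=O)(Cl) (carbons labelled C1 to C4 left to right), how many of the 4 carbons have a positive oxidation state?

1

Assign +1 per bond to O/N/halogen, −1 per bond to H or an electropositive element, and 0 per bond to carbon. Tallying each carbon:
C1: 2C, 2H → 0 − 2 = -2
C2: 3C, 1H → 0 − 1 = -1
C3: 2C, 1H, 1Br → 0 − 1 + 1 = 0
C4: 1C, 2O, 1Cl → 0 + 2 + 1 = +3
1 carbon (C4) meets the condition.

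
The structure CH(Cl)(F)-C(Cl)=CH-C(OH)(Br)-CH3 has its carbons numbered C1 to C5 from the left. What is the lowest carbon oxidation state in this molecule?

-3

Bonds to more-electronegative neighbours contribute +1 each, bonds to H or metals contribute −1 each, and C–C bonds contribute 0. Tallying each carbon:
C1: 1C, 1H, 1F, 1Cl → 0 − 1 + 1 + 1 = +1
C2: 3C, 1Cl → 0 + 1 = +1
C3: 3C, 1H → 0 − 1 = -1
C4: 2C, 1O, 1Br → 0 + 1 + 1 = +2
C5: 1C, 3H → 0 − 3 = -3
The lowest value is -3.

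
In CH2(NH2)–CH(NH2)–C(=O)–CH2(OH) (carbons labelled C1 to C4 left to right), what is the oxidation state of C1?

-1

Count +1 for every bond to an atom more electronegative than carbon and −1 for every bond to one less electronegative; C–C bonds are 0.
C1 has one bond to C (0), one bond to H (-1), one bond to N (+1), one bond to H (-1).
Oxidation state = 0 − 1 + 1 − 1 = -1.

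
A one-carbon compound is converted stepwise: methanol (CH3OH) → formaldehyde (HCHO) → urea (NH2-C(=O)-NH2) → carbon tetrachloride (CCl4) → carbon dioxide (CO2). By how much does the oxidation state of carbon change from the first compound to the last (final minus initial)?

Carbon oxidation states along the series — methanol: -2, formaldehyde: 0, urea: +4, carbon tetrachloride: +4, carbon dioxide: +4.
Net change = +4 − (-2) = +6.

+6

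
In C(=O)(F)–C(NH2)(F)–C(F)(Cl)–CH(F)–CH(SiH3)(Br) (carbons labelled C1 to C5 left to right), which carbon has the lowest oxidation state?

Count +1 for every bond to an atom more electronegative than carbon and −1 for every bond to one less electronegative; C–C bonds are 0. Tallying each carbon:
C1: 1C, 2O, 1F → 0 + 2 + 1 = +3
C2: 2C, 1N, 1F → 0 + 1 + 1 = +2
C3: 2C, 1F, 1Cl → 0 + 1 + 1 = +2
C4: 2C, 1H, 1F → 0 − 1 + 1 = 0
C5: 1C, 1H, 1Br, 1Si → 0 − 1 + 1 − 1 = -1
The most reduced carbon is C5 at -1.

C5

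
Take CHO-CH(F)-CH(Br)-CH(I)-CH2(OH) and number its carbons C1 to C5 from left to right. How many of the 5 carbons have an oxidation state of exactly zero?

Assign +1 per bond to O/N/halogen, −1 per bond to H or an electropositive element, and 0 per bond to carbon. Tallying each carbon:
C1: 1C, 1H, 2O → 0 − 1 + 2 = +1
C2: 2C, 1H, 1F → 0 − 1 + 1 = 0
C3: 2C, 1H, 1Br → 0 − 1 + 1 = 0
C4: 2C, 1H, 1I → 0 − 1 + 1 = 0
C5: 1C, 2H, 1O → 0 − 2 + 1 = -1
3 carbons (C2, C3, C4) meet the condition.

3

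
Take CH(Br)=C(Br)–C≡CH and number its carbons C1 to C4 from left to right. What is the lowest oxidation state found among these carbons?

Tallying each carbon's bonds:
C1: 2C, 1H, 1Br → 0 − 1 + 1 = 0
C2: 3C, 1Br → 0 + 1 = +1
C3: 4C → 0 = 0
C4: 3C, 1H → 0 − 1 = -1
The lowest value is -1.

-1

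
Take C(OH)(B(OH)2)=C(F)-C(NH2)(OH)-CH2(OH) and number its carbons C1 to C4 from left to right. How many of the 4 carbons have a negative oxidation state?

Tallying each carbon's bonds:
C1: 2C, 1O, 1B → 0 + 1 − 1 = 0
C2: 3C, 1F → 0 + 1 = +1
C3: 2C, 1O, 1N → 0 + 1 + 1 = +2
C4: 1C, 2H, 1O → 0 − 2 + 1 = -1
1 carbon (C4) meets the condition.

1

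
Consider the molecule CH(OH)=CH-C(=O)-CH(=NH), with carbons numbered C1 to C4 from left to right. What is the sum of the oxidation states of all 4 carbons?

+2

Tallying each carbon's bonds:
C1: 2C, 1H, 1O → 0 − 1 + 1 = 0
C2: 3C, 1H → 0 − 1 = -1
C3: 2C, 2O → 0 + 2 = +2
C4: 1C, 1H, 2N → 0 − 1 + 2 = +1
Sum = 0 − 1 + 2 + 1 = +2.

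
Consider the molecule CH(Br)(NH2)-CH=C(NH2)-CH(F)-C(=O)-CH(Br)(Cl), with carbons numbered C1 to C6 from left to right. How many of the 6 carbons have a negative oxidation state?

1

Tallying each carbon's bonds:
C1: 1C, 1H, 1N, 1Br → 0 − 1 + 1 + 1 = +1
C2: 3C, 1H → 0 − 1 = -1
C3: 3C, 1N → 0 + 1 = +1
C4: 2C, 1H, 1F → 0 − 1 + 1 = 0
C5: 2C, 2O → 0 + 2 = +2
C6: 1C, 1H, 1Cl, 1Br → 0 − 1 + 1 + 1 = +1
1 carbon (C2) meets the condition.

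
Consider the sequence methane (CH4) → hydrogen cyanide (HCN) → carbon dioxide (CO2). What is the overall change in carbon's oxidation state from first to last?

Carbon oxidation states along the series — methane: -4, hydrogen cyanide: +2, carbon dioxide: +4.
Net change = +4 − (-4) = +8.

+8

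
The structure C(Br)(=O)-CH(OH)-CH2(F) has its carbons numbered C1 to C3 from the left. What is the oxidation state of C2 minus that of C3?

C2: 2C, 1H, 1O → 0 − 1 + 1 = 0
C3: 1C, 2H, 1F → 0 − 2 + 1 = -1
Difference: 0 − (-1) = +1.

+1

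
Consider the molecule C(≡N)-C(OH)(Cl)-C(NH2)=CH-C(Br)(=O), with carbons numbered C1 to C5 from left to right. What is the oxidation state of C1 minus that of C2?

+1

C1: 1C, 3N → 0 + 3 = +3
C2: 2C, 1O, 1Cl → 0 + 1 + 1 = +2
Difference: +3 − (+2) = +1.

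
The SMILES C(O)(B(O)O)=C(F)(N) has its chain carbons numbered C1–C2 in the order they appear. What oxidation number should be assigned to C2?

C2 has a double bond to C (2×0 = 0), one bond to F (+1), one bond to N (+1).
Oxidation state = 0 + 1 + 1 = +2.

+2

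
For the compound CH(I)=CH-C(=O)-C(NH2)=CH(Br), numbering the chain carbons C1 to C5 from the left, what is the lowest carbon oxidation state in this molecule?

Count +1 for every bond to an atom more electronegative than carbon and −1 for every bond to one less electronegative; C–C bonds are 0. Tallying each carbon:
C1: 2C, 1H, 1I → 0 − 1 + 1 = 0
C2: 3C, 1H → 0 − 1 = -1
C3: 2C, 2O → 0 + 2 = +2
C4: 3C, 1N → 0 + 1 = +1
C5: 2C, 1H, 1Br → 0 − 1 + 1 = 0
The lowest value is -1.

-1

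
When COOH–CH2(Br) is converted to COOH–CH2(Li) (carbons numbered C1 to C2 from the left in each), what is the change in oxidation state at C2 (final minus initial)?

-2

Before: C2 has 1 bond to C, 2 bonds to H, 1 bond to Br → oxidation state -1.
After: C2 has 1 bond to C, 2 bonds to H, 1 bond to Li → oxidation state -3.
Δ = -3 − (-1) = -2, so this is a reduction at C2.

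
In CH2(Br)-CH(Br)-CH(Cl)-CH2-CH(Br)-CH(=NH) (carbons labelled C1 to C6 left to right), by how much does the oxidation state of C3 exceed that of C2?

0

C3: 2C, 1H, 1Cl → 0 − 1 + 1 = 0
C2: 2C, 1H, 1Br → 0 − 1 + 1 = 0
Difference: 0 − (0) = 0.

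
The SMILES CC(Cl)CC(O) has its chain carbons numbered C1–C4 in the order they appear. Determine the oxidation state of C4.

Bonds to more-electronegative neighbours contribute +1 each, bonds to H or metals contribute −1 each, and C–C bonds contribute 0.
C4 has one bond to C (0), one bond to H (-1), one bond to H (-1), one bond to O (+1).
Oxidation state = 0 − 1 − 1 + 1 = -1.

-1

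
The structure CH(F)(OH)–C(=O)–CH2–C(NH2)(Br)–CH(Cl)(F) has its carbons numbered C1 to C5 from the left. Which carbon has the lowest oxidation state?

C3

Tallying each carbon's bonds:
C1: 1C, 1H, 1O, 1F → 0 − 1 + 1 + 1 = +1
C2: 2C, 2O → 0 + 2 = +2
C3: 2C, 2H → 0 − 2 = -2
C4: 2C, 1N, 1Br → 0 + 1 + 1 = +2
C5: 1C, 1H, 1F, 1Cl → 0 − 1 + 1 + 1 = +1
The most reduced carbon is C3 at -2.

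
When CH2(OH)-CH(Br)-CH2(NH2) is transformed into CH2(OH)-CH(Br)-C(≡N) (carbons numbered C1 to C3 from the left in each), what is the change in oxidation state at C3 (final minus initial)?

+4

Before: C3 has 1 bond to C, 2 bonds to H, 1 bond to N → oxidation state -1.
After: C3 has 1 bond to C, 3 bonds to N → oxidation state +3.
Δ = +3 − (-1) = +4, so this is an oxidation at C3.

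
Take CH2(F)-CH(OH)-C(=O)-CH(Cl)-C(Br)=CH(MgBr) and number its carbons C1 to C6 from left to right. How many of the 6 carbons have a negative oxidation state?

2

Assign +1 per bond to O/N/halogen, −1 per bond to H or an electropositive element, and 0 per bond to carbon. Tallying each carbon:
C1: 1C, 2H, 1F → 0 − 2 + 1 = -1
C2: 2C, 1H, 1O → 0 − 1 + 1 = 0
C3: 2C, 2O → 0 + 2 = +2
C4: 2C, 1H, 1Cl → 0 − 1 + 1 = 0
C5: 3C, 1Br → 0 + 1 = +1
C6: 2C, 1H, 1Mg → 0 − 1 − 1 = -2
2 carbons (C1, C6) meet the condition.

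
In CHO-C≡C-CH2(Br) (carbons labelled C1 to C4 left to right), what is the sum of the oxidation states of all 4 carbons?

Assign +1 per bond to O/N/halogen, −1 per bond to H or an electropositive element, and 0 per bond to carbon. Tallying each carbon:
C1: 1C, 1H, 2O → 0 − 1 + 2 = +1
C2: 4C → 0 = 0
C3: 4C → 0 = 0
C4: 1C, 2H, 1Br → 0 − 2 + 1 = -1
Sum = +1 + 0 + 0 − 1 = 0.

0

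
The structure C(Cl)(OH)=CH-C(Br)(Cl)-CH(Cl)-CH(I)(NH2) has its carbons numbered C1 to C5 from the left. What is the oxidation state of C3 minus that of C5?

+1

C3: 2C, 1Cl, 1Br → 0 + 1 + 1 = +2
C5: 1C, 1H, 1N, 1I → 0 − 1 + 1 + 1 = +1
Difference: +2 − (+1) = +1.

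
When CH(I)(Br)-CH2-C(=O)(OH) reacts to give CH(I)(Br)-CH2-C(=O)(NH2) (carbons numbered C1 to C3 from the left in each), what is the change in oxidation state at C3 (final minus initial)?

Before: C3 has 1 bond to C, 3 bonds to O → oxidation state +3.
After: C3 has 1 bond to C, 2 bonds to O, 1 bond to N → oxidation state +3.
Δ = +3 − (+3) = 0, so no net redox change at C3.

0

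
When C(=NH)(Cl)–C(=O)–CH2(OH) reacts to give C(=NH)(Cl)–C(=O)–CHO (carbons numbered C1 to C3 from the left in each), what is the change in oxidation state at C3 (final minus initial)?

+2

Before: C3 has 1 bond to C, 2 bonds to H, 1 bond to O → oxidation state -1.
After: C3 has 1 bond to C, 1 bond to H, 2 bonds to O → oxidation state +1.
Δ = +1 − (-1) = +2, so this is an oxidation at C3.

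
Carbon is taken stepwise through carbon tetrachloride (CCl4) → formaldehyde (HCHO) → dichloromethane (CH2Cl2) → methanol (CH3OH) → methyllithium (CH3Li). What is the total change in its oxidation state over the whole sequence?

Carbon oxidation states along the series — carbon tetrachloride: +4, formaldehyde: 0, dichloromethane: 0, methanol: -2, methyllithium: -4.
Net change = -4 − (+4) = -8.

-8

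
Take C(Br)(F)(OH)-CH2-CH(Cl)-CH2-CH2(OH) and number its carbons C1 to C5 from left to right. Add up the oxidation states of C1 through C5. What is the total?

Assign +1 per bond to O/N/halogen, −1 per bond to H or an electropositive element, and 0 per bond to carbon. Tallying each carbon:
C1: 1C, 1O, 1F, 1Br → 0 + 1 + 1 + 1 = +3
C2: 2C, 2H → 0 − 2 = -2
C3: 2C, 1H, 1Cl → 0 − 1 + 1 = 0
C4: 2C, 2H → 0 − 2 = -2
C5: 1C, 2H, 1O → 0 − 2 + 1 = -1
Sum = +3 − 2 + 0 − 2 − 1 = -2.

-2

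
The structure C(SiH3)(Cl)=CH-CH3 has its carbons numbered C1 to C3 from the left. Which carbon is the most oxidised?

C1

Assign +1 per bond to O/N/halogen, −1 per bond to H or an electropositive element, and 0 per bond to carbon. Tallying each carbon:
C1: 2C, 1Cl, 1Si → 0 + 1 − 1 = 0
C2: 3C, 1H → 0 − 1 = -1
C3: 1C, 3H → 0 − 3 = -3
The most oxidised carbon is C1 at 0.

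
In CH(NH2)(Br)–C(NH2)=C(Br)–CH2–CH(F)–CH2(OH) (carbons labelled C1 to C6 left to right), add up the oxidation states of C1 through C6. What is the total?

Bonds to more-electronegative neighbours contribute +1 each, bonds to H or metals contribute −1 each, and C–C bonds contribute 0. Tallying each carbon:
C1: 1C, 1H, 1N, 1Br → 0 − 1 + 1 + 1 = +1
C2: 3C, 1N → 0 + 1 = +1
C3: 3C, 1Br → 0 + 1 = +1
C4: 2C, 2H → 0 − 2 = -2
C5: 2C, 1H, 1F → 0 − 1 + 1 = 0
C6: 1C, 2H, 1O → 0 − 2 + 1 = -1
Sum = +1 + 1 + 1 − 2 + 0 − 1 = 0.

0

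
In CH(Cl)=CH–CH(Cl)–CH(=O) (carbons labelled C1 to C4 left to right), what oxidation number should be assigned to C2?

C2 has a double bond to C (2×0 = 0), one bond to C (0), one bond to H (-1).
Oxidation state = 0 + 0 − 1 = -1.

-1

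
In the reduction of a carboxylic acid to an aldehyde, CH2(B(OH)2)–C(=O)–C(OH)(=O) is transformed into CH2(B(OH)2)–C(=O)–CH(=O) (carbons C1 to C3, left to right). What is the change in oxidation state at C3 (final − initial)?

-2

Before: C3 has 1 bond to C, 3 bonds to O → oxidation state +3.
After: C3 has 1 bond to C, 1 bond to H, 2 bonds to O → oxidation state +1.
Δ = +1 − (+3) = -2, so this is a reduction at C3.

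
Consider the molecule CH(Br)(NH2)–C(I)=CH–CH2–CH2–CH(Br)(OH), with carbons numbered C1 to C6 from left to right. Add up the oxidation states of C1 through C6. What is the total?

Tallying each carbon's bonds:
C1: 1C, 1H, 1N, 1Br → 0 − 1 + 1 + 1 = +1
C2: 3C, 1I → 0 + 1 = +1
C3: 3C, 1H → 0 − 1 = -1
C4: 2C, 2H → 0 − 2 = -2
C5: 2C, 2H → 0 − 2 = -2
C6: 1C, 1H, 1O, 1Br → 0 − 1 + 1 + 1 = +1
Sum = +1 + 1 − 1 − 2 − 2 + 1 = -2.

-2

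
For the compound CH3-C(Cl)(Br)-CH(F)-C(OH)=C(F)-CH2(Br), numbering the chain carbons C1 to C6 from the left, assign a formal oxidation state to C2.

+2

C2 has one bond to C (0), one bond to C (0), one bond to Cl (+1), one bond to Br (+1).
Oxidation state = 0 + 0 + 1 + 1 = +2.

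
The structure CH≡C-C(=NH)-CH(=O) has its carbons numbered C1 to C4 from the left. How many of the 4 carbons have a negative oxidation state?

1

Count +1 for every bond to an atom more electronegative than carbon and −1 for every bond to one less electronegative; C–C bonds are 0. Tallying each carbon:
C1: 3C, 1H → 0 − 1 = -1
C2: 4C → 0 = 0
C3: 2C, 2N → 0 + 2 = +2
C4: 1C, 1H, 2O → 0 − 1 + 2 = +1
1 carbon (C1) meets the condition.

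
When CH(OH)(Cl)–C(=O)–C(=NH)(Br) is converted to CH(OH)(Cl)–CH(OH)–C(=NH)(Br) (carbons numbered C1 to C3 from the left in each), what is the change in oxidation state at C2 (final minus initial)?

-2

Before: C2 has 2 bonds to C, 2 bonds to O → oxidation state +2.
After: C2 has 2 bonds to C, 1 bond to H, 1 bond to O → oxidation state 0.
Δ = 0 − (+2) = -2, so this is a reduction at C2.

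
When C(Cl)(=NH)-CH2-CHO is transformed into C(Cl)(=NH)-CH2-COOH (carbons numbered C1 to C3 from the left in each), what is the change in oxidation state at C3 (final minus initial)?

Before: C3 has 1 bond to C, 1 bond to H, 2 bonds to O → oxidation state +1.
After: C3 has 1 bond to C, 3 bonds to O → oxidation state +3.
Δ = +3 − (+1) = +2, so this is an oxidation at C3.

+2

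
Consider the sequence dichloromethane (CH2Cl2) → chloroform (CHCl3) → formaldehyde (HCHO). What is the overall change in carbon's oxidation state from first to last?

0

Carbon oxidation states along the series — dichloromethane: 0, chloroform: +2, formaldehyde: 0.
Net change = 0 − (0) = 0.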